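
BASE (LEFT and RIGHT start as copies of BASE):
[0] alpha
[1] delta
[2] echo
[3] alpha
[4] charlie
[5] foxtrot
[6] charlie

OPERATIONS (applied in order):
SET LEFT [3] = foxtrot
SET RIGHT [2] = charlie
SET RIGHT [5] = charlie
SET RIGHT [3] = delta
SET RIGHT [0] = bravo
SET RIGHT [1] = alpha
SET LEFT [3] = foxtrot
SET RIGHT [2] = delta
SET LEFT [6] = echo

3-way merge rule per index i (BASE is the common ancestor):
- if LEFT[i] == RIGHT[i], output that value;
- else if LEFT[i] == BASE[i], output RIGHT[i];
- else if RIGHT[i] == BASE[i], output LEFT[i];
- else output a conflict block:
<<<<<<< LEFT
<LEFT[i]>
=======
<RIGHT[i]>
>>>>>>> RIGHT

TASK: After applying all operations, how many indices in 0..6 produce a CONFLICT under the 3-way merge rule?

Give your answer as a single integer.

Answer: 1

Derivation:
Final LEFT:  [alpha, delta, echo, foxtrot, charlie, foxtrot, echo]
Final RIGHT: [bravo, alpha, delta, delta, charlie, charlie, charlie]
i=0: L=alpha=BASE, R=bravo -> take RIGHT -> bravo
i=1: L=delta=BASE, R=alpha -> take RIGHT -> alpha
i=2: L=echo=BASE, R=delta -> take RIGHT -> delta
i=3: BASE=alpha L=foxtrot R=delta all differ -> CONFLICT
i=4: L=charlie R=charlie -> agree -> charlie
i=5: L=foxtrot=BASE, R=charlie -> take RIGHT -> charlie
i=6: L=echo, R=charlie=BASE -> take LEFT -> echo
Conflict count: 1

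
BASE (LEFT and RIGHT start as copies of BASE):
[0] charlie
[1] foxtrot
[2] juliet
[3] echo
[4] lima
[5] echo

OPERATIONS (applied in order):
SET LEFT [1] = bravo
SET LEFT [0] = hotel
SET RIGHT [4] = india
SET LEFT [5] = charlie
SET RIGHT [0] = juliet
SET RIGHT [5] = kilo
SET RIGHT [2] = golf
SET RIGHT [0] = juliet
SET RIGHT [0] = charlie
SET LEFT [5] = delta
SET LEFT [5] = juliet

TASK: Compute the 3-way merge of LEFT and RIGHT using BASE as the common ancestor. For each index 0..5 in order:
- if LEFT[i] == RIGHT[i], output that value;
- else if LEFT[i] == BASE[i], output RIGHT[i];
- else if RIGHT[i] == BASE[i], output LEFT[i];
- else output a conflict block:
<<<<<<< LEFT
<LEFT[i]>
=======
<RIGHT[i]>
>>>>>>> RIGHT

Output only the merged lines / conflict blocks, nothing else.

Answer: hotel
bravo
golf
echo
india
<<<<<<< LEFT
juliet
=======
kilo
>>>>>>> RIGHT

Derivation:
Final LEFT:  [hotel, bravo, juliet, echo, lima, juliet]
Final RIGHT: [charlie, foxtrot, golf, echo, india, kilo]
i=0: L=hotel, R=charlie=BASE -> take LEFT -> hotel
i=1: L=bravo, R=foxtrot=BASE -> take LEFT -> bravo
i=2: L=juliet=BASE, R=golf -> take RIGHT -> golf
i=3: L=echo R=echo -> agree -> echo
i=4: L=lima=BASE, R=india -> take RIGHT -> india
i=5: BASE=echo L=juliet R=kilo all differ -> CONFLICT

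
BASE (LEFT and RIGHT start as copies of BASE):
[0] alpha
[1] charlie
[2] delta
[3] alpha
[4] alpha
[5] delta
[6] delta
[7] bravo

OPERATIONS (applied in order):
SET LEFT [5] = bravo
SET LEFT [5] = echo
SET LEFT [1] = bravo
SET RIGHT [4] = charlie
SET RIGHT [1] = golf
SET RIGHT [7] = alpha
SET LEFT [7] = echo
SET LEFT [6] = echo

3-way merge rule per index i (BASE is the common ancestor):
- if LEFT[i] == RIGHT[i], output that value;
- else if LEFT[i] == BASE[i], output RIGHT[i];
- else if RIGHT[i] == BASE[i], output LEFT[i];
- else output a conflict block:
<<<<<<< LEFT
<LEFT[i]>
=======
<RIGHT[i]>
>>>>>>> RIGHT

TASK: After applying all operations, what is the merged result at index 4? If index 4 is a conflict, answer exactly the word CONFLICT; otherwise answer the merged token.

Answer: charlie

Derivation:
Final LEFT:  [alpha, bravo, delta, alpha, alpha, echo, echo, echo]
Final RIGHT: [alpha, golf, delta, alpha, charlie, delta, delta, alpha]
i=0: L=alpha R=alpha -> agree -> alpha
i=1: BASE=charlie L=bravo R=golf all differ -> CONFLICT
i=2: L=delta R=delta -> agree -> delta
i=3: L=alpha R=alpha -> agree -> alpha
i=4: L=alpha=BASE, R=charlie -> take RIGHT -> charlie
i=5: L=echo, R=delta=BASE -> take LEFT -> echo
i=6: L=echo, R=delta=BASE -> take LEFT -> echo
i=7: BASE=bravo L=echo R=alpha all differ -> CONFLICT
Index 4 -> charlie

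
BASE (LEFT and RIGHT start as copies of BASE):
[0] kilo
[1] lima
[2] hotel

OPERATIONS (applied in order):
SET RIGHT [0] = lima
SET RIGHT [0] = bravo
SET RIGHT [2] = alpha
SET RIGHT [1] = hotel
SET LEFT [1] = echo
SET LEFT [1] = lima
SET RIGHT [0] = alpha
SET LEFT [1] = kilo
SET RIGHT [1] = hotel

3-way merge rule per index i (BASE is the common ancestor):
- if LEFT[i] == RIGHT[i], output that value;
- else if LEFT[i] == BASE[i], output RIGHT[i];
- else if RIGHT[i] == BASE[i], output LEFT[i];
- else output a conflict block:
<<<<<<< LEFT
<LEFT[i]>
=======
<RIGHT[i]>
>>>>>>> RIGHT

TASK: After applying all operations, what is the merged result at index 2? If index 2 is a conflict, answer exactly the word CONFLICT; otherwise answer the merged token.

Answer: alpha

Derivation:
Final LEFT:  [kilo, kilo, hotel]
Final RIGHT: [alpha, hotel, alpha]
i=0: L=kilo=BASE, R=alpha -> take RIGHT -> alpha
i=1: BASE=lima L=kilo R=hotel all differ -> CONFLICT
i=2: L=hotel=BASE, R=alpha -> take RIGHT -> alpha
Index 2 -> alpha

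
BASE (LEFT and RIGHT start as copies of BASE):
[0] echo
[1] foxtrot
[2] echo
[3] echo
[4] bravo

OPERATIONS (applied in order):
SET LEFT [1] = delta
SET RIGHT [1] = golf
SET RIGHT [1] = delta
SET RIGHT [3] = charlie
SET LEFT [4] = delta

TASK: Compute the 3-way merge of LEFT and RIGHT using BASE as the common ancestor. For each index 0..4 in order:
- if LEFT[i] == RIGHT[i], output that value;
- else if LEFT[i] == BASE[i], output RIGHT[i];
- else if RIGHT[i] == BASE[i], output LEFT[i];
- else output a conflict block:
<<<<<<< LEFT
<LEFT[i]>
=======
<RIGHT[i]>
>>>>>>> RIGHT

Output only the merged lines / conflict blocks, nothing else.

Final LEFT:  [echo, delta, echo, echo, delta]
Final RIGHT: [echo, delta, echo, charlie, bravo]
i=0: L=echo R=echo -> agree -> echo
i=1: L=delta R=delta -> agree -> delta
i=2: L=echo R=echo -> agree -> echo
i=3: L=echo=BASE, R=charlie -> take RIGHT -> charlie
i=4: L=delta, R=bravo=BASE -> take LEFT -> delta

Answer: echo
delta
echo
charlie
delta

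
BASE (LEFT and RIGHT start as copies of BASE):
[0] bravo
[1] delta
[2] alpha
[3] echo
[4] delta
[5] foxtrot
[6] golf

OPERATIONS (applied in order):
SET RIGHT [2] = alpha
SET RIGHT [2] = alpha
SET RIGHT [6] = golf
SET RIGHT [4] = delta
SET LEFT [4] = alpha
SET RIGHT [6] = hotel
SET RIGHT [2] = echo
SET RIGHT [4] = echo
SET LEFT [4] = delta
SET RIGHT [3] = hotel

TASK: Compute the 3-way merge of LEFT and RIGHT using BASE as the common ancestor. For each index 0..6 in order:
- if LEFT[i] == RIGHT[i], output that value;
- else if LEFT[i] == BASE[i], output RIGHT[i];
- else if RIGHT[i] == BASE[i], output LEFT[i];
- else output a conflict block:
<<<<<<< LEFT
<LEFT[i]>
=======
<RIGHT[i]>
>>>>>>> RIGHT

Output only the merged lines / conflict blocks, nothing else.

Answer: bravo
delta
echo
hotel
echo
foxtrot
hotel

Derivation:
Final LEFT:  [bravo, delta, alpha, echo, delta, foxtrot, golf]
Final RIGHT: [bravo, delta, echo, hotel, echo, foxtrot, hotel]
i=0: L=bravo R=bravo -> agree -> bravo
i=1: L=delta R=delta -> agree -> delta
i=2: L=alpha=BASE, R=echo -> take RIGHT -> echo
i=3: L=echo=BASE, R=hotel -> take RIGHT -> hotel
i=4: L=delta=BASE, R=echo -> take RIGHT -> echo
i=5: L=foxtrot R=foxtrot -> agree -> foxtrot
i=6: L=golf=BASE, R=hotel -> take RIGHT -> hotel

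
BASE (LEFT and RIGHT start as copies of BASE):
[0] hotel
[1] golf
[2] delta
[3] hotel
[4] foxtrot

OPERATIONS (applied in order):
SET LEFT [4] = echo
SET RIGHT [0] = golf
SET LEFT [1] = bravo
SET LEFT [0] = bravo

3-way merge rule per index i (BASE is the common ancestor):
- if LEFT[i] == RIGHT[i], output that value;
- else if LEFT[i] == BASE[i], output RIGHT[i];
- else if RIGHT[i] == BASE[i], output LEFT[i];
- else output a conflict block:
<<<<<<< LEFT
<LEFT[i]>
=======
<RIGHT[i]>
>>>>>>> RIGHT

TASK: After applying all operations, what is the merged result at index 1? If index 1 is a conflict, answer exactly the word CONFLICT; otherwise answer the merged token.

Answer: bravo

Derivation:
Final LEFT:  [bravo, bravo, delta, hotel, echo]
Final RIGHT: [golf, golf, delta, hotel, foxtrot]
i=0: BASE=hotel L=bravo R=golf all differ -> CONFLICT
i=1: L=bravo, R=golf=BASE -> take LEFT -> bravo
i=2: L=delta R=delta -> agree -> delta
i=3: L=hotel R=hotel -> agree -> hotel
i=4: L=echo, R=foxtrot=BASE -> take LEFT -> echo
Index 1 -> bravo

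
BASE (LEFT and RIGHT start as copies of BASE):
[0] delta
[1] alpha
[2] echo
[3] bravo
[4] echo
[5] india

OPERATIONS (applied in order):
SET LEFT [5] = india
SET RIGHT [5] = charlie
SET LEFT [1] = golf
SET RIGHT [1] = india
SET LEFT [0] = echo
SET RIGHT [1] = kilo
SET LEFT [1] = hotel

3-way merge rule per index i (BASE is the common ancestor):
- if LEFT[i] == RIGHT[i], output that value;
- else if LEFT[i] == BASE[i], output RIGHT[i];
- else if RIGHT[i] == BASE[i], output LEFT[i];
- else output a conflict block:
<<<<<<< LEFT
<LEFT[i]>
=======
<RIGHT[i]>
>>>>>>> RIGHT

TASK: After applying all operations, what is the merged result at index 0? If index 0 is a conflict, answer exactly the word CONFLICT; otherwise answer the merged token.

Answer: echo

Derivation:
Final LEFT:  [echo, hotel, echo, bravo, echo, india]
Final RIGHT: [delta, kilo, echo, bravo, echo, charlie]
i=0: L=echo, R=delta=BASE -> take LEFT -> echo
i=1: BASE=alpha L=hotel R=kilo all differ -> CONFLICT
i=2: L=echo R=echo -> agree -> echo
i=3: L=bravo R=bravo -> agree -> bravo
i=4: L=echo R=echo -> agree -> echo
i=5: L=india=BASE, R=charlie -> take RIGHT -> charlie
Index 0 -> echo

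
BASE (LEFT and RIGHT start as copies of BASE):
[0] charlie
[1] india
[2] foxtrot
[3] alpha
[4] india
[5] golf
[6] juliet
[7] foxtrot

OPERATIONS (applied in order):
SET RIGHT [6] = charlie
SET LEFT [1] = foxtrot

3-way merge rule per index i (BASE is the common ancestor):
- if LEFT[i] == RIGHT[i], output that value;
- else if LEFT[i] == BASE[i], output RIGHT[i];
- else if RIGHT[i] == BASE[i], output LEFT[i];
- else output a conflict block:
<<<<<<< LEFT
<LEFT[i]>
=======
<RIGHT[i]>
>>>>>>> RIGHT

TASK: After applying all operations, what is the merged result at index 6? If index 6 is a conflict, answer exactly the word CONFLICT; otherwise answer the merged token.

Final LEFT:  [charlie, foxtrot, foxtrot, alpha, india, golf, juliet, foxtrot]
Final RIGHT: [charlie, india, foxtrot, alpha, india, golf, charlie, foxtrot]
i=0: L=charlie R=charlie -> agree -> charlie
i=1: L=foxtrot, R=india=BASE -> take LEFT -> foxtrot
i=2: L=foxtrot R=foxtrot -> agree -> foxtrot
i=3: L=alpha R=alpha -> agree -> alpha
i=4: L=india R=india -> agree -> india
i=5: L=golf R=golf -> agree -> golf
i=6: L=juliet=BASE, R=charlie -> take RIGHT -> charlie
i=7: L=foxtrot R=foxtrot -> agree -> foxtrot
Index 6 -> charlie

Answer: charlie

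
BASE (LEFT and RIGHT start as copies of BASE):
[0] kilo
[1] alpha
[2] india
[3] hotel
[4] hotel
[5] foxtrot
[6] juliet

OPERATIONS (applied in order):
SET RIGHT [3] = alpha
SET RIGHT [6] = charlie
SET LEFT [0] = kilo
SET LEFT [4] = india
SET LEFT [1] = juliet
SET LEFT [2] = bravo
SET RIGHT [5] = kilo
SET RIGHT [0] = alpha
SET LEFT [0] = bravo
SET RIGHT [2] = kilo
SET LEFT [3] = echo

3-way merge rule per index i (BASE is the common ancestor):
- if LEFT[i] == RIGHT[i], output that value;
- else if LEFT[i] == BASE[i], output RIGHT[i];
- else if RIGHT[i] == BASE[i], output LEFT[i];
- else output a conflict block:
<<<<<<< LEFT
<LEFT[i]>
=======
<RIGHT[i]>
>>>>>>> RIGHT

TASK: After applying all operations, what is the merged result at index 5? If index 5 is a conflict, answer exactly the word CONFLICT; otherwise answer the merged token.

Final LEFT:  [bravo, juliet, bravo, echo, india, foxtrot, juliet]
Final RIGHT: [alpha, alpha, kilo, alpha, hotel, kilo, charlie]
i=0: BASE=kilo L=bravo R=alpha all differ -> CONFLICT
i=1: L=juliet, R=alpha=BASE -> take LEFT -> juliet
i=2: BASE=india L=bravo R=kilo all differ -> CONFLICT
i=3: BASE=hotel L=echo R=alpha all differ -> CONFLICT
i=4: L=india, R=hotel=BASE -> take LEFT -> india
i=5: L=foxtrot=BASE, R=kilo -> take RIGHT -> kilo
i=6: L=juliet=BASE, R=charlie -> take RIGHT -> charlie
Index 5 -> kilo

Answer: kilo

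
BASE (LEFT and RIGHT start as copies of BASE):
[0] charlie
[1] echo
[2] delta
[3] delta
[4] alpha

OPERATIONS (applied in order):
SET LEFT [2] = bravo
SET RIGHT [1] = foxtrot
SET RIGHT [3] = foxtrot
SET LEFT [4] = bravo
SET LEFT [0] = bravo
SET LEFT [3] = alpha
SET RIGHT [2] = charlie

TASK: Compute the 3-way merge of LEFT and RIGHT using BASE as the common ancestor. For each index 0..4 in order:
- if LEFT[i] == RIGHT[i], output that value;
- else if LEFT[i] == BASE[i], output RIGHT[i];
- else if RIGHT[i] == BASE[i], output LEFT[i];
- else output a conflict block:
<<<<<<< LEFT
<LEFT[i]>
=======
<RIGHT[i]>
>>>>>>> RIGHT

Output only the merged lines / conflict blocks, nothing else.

Answer: bravo
foxtrot
<<<<<<< LEFT
bravo
=======
charlie
>>>>>>> RIGHT
<<<<<<< LEFT
alpha
=======
foxtrot
>>>>>>> RIGHT
bravo

Derivation:
Final LEFT:  [bravo, echo, bravo, alpha, bravo]
Final RIGHT: [charlie, foxtrot, charlie, foxtrot, alpha]
i=0: L=bravo, R=charlie=BASE -> take LEFT -> bravo
i=1: L=echo=BASE, R=foxtrot -> take RIGHT -> foxtrot
i=2: BASE=delta L=bravo R=charlie all differ -> CONFLICT
i=3: BASE=delta L=alpha R=foxtrot all differ -> CONFLICT
i=4: L=bravo, R=alpha=BASE -> take LEFT -> bravo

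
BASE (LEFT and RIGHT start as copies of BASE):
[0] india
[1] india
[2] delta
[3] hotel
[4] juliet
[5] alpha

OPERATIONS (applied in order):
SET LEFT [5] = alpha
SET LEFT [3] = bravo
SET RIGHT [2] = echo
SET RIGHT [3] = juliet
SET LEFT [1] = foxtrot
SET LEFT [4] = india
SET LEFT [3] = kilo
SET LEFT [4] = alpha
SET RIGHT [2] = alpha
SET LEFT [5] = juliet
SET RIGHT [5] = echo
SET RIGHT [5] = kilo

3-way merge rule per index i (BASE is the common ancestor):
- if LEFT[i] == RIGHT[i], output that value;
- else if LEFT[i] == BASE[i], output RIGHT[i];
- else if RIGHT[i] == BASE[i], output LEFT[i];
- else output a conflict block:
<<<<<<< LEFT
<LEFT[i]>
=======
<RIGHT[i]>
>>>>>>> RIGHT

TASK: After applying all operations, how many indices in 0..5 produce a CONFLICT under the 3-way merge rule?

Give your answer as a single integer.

Answer: 2

Derivation:
Final LEFT:  [india, foxtrot, delta, kilo, alpha, juliet]
Final RIGHT: [india, india, alpha, juliet, juliet, kilo]
i=0: L=india R=india -> agree -> india
i=1: L=foxtrot, R=india=BASE -> take LEFT -> foxtrot
i=2: L=delta=BASE, R=alpha -> take RIGHT -> alpha
i=3: BASE=hotel L=kilo R=juliet all differ -> CONFLICT
i=4: L=alpha, R=juliet=BASE -> take LEFT -> alpha
i=5: BASE=alpha L=juliet R=kilo all differ -> CONFLICT
Conflict count: 2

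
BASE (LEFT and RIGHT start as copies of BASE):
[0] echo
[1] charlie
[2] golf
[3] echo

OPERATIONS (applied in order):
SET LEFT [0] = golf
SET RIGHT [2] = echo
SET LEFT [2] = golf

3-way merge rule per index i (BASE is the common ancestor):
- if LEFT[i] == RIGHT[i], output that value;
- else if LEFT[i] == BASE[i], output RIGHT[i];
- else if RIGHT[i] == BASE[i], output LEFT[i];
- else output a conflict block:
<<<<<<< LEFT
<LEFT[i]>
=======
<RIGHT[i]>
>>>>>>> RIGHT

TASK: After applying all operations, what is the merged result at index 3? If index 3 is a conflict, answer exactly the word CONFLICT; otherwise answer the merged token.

Answer: echo

Derivation:
Final LEFT:  [golf, charlie, golf, echo]
Final RIGHT: [echo, charlie, echo, echo]
i=0: L=golf, R=echo=BASE -> take LEFT -> golf
i=1: L=charlie R=charlie -> agree -> charlie
i=2: L=golf=BASE, R=echo -> take RIGHT -> echo
i=3: L=echo R=echo -> agree -> echo
Index 3 -> echo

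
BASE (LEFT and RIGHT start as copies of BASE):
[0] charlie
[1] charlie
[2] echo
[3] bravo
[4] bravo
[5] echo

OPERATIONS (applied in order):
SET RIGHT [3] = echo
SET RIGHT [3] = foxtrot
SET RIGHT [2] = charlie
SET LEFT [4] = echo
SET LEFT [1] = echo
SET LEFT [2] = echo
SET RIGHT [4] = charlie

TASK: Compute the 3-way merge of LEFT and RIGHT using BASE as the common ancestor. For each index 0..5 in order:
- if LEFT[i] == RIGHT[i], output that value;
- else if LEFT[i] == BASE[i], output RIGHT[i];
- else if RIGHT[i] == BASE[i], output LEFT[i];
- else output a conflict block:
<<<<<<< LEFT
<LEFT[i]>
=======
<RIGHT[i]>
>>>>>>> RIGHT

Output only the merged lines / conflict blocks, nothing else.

Final LEFT:  [charlie, echo, echo, bravo, echo, echo]
Final RIGHT: [charlie, charlie, charlie, foxtrot, charlie, echo]
i=0: L=charlie R=charlie -> agree -> charlie
i=1: L=echo, R=charlie=BASE -> take LEFT -> echo
i=2: L=echo=BASE, R=charlie -> take RIGHT -> charlie
i=3: L=bravo=BASE, R=foxtrot -> take RIGHT -> foxtrot
i=4: BASE=bravo L=echo R=charlie all differ -> CONFLICT
i=5: L=echo R=echo -> agree -> echo

Answer: charlie
echo
charlie
foxtrot
<<<<<<< LEFT
echo
=======
charlie
>>>>>>> RIGHT
echo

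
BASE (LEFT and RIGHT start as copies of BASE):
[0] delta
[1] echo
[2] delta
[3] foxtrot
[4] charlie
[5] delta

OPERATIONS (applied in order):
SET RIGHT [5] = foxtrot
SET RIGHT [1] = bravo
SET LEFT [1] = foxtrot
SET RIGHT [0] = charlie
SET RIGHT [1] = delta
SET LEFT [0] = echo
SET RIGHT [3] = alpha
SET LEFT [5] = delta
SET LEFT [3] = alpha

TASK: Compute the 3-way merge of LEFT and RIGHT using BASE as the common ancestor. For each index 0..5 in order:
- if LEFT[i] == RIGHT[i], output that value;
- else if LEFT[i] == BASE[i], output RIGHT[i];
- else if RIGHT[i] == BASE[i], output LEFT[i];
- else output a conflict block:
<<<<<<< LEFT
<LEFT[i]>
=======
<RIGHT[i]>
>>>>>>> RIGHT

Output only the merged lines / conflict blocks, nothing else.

Final LEFT:  [echo, foxtrot, delta, alpha, charlie, delta]
Final RIGHT: [charlie, delta, delta, alpha, charlie, foxtrot]
i=0: BASE=delta L=echo R=charlie all differ -> CONFLICT
i=1: BASE=echo L=foxtrot R=delta all differ -> CONFLICT
i=2: L=delta R=delta -> agree -> delta
i=3: L=alpha R=alpha -> agree -> alpha
i=4: L=charlie R=charlie -> agree -> charlie
i=5: L=delta=BASE, R=foxtrot -> take RIGHT -> foxtrot

Answer: <<<<<<< LEFT
echo
=======
charlie
>>>>>>> RIGHT
<<<<<<< LEFT
foxtrot
=======
delta
>>>>>>> RIGHT
delta
alpha
charlie
foxtrot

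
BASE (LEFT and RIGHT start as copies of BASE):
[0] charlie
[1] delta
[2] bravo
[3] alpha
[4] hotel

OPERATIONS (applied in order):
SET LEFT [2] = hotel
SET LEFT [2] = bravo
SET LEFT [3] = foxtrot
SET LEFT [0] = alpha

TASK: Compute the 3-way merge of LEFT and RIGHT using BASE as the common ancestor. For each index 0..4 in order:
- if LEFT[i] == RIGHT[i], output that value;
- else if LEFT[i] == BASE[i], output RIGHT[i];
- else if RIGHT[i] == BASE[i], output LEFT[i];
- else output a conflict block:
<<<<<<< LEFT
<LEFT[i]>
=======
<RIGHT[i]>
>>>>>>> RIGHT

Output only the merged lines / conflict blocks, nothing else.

Final LEFT:  [alpha, delta, bravo, foxtrot, hotel]
Final RIGHT: [charlie, delta, bravo, alpha, hotel]
i=0: L=alpha, R=charlie=BASE -> take LEFT -> alpha
i=1: L=delta R=delta -> agree -> delta
i=2: L=bravo R=bravo -> agree -> bravo
i=3: L=foxtrot, R=alpha=BASE -> take LEFT -> foxtrot
i=4: L=hotel R=hotel -> agree -> hotel

Answer: alpha
delta
bravo
foxtrot
hotel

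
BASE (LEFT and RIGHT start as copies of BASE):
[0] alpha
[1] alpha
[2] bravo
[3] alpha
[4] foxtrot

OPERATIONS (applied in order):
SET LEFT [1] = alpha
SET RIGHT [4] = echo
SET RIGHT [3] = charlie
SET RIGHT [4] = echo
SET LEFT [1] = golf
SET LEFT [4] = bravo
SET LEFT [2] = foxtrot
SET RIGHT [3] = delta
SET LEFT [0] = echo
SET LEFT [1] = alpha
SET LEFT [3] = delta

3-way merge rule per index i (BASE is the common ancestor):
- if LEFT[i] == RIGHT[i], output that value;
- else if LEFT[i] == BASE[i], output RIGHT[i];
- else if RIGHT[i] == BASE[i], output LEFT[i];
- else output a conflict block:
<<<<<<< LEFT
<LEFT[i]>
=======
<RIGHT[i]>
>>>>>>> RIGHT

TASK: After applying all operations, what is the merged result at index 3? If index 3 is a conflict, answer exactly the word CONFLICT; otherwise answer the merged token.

Final LEFT:  [echo, alpha, foxtrot, delta, bravo]
Final RIGHT: [alpha, alpha, bravo, delta, echo]
i=0: L=echo, R=alpha=BASE -> take LEFT -> echo
i=1: L=alpha R=alpha -> agree -> alpha
i=2: L=foxtrot, R=bravo=BASE -> take LEFT -> foxtrot
i=3: L=delta R=delta -> agree -> delta
i=4: BASE=foxtrot L=bravo R=echo all differ -> CONFLICT
Index 3 -> delta

Answer: delta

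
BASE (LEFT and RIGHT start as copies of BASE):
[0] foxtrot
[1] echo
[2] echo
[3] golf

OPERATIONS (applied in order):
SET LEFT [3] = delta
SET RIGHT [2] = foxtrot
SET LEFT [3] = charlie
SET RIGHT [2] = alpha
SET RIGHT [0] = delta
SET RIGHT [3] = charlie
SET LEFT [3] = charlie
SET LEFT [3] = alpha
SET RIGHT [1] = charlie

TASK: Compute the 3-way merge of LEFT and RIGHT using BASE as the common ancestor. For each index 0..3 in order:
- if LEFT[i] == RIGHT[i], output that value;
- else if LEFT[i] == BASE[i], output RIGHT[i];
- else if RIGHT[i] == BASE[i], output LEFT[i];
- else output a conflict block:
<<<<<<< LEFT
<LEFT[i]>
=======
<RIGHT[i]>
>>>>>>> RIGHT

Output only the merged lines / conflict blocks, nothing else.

Final LEFT:  [foxtrot, echo, echo, alpha]
Final RIGHT: [delta, charlie, alpha, charlie]
i=0: L=foxtrot=BASE, R=delta -> take RIGHT -> delta
i=1: L=echo=BASE, R=charlie -> take RIGHT -> charlie
i=2: L=echo=BASE, R=alpha -> take RIGHT -> alpha
i=3: BASE=golf L=alpha R=charlie all differ -> CONFLICT

Answer: delta
charlie
alpha
<<<<<<< LEFT
alpha
=======
charlie
>>>>>>> RIGHT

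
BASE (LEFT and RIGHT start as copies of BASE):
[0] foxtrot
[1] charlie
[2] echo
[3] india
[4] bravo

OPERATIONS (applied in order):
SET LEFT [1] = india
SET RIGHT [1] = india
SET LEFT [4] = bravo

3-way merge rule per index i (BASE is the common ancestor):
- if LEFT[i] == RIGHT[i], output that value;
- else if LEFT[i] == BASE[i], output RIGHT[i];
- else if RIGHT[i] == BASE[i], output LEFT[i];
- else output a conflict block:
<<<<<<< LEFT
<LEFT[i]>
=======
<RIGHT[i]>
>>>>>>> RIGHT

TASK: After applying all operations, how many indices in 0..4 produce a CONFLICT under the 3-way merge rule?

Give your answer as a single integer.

Final LEFT:  [foxtrot, india, echo, india, bravo]
Final RIGHT: [foxtrot, india, echo, india, bravo]
i=0: L=foxtrot R=foxtrot -> agree -> foxtrot
i=1: L=india R=india -> agree -> india
i=2: L=echo R=echo -> agree -> echo
i=3: L=india R=india -> agree -> india
i=4: L=bravo R=bravo -> agree -> bravo
Conflict count: 0

Answer: 0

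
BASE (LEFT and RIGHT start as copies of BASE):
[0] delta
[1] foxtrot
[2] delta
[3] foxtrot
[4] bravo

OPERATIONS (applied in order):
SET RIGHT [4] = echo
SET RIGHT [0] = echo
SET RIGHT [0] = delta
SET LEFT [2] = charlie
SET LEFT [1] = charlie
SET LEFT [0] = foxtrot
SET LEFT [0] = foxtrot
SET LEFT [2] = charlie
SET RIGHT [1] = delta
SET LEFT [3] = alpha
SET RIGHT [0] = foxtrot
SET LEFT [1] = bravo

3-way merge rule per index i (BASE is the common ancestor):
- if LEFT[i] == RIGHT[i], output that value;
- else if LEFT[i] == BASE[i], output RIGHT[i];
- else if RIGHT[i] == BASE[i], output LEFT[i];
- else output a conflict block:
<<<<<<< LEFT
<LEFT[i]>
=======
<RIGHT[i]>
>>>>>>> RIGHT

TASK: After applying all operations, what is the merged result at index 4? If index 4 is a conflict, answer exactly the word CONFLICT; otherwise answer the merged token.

Final LEFT:  [foxtrot, bravo, charlie, alpha, bravo]
Final RIGHT: [foxtrot, delta, delta, foxtrot, echo]
i=0: L=foxtrot R=foxtrot -> agree -> foxtrot
i=1: BASE=foxtrot L=bravo R=delta all differ -> CONFLICT
i=2: L=charlie, R=delta=BASE -> take LEFT -> charlie
i=3: L=alpha, R=foxtrot=BASE -> take LEFT -> alpha
i=4: L=bravo=BASE, R=echo -> take RIGHT -> echo
Index 4 -> echo

Answer: echo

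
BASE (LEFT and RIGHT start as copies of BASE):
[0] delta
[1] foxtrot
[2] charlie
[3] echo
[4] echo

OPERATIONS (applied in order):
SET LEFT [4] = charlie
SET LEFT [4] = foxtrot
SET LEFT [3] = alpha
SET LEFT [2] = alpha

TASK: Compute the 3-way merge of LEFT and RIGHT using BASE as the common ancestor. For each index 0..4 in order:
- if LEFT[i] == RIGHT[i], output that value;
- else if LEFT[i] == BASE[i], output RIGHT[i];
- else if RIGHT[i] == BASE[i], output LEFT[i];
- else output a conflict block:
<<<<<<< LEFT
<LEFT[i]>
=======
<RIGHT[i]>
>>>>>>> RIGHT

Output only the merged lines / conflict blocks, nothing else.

Answer: delta
foxtrot
alpha
alpha
foxtrot

Derivation:
Final LEFT:  [delta, foxtrot, alpha, alpha, foxtrot]
Final RIGHT: [delta, foxtrot, charlie, echo, echo]
i=0: L=delta R=delta -> agree -> delta
i=1: L=foxtrot R=foxtrot -> agree -> foxtrot
i=2: L=alpha, R=charlie=BASE -> take LEFT -> alpha
i=3: L=alpha, R=echo=BASE -> take LEFT -> alpha
i=4: L=foxtrot, R=echo=BASE -> take LEFT -> foxtrot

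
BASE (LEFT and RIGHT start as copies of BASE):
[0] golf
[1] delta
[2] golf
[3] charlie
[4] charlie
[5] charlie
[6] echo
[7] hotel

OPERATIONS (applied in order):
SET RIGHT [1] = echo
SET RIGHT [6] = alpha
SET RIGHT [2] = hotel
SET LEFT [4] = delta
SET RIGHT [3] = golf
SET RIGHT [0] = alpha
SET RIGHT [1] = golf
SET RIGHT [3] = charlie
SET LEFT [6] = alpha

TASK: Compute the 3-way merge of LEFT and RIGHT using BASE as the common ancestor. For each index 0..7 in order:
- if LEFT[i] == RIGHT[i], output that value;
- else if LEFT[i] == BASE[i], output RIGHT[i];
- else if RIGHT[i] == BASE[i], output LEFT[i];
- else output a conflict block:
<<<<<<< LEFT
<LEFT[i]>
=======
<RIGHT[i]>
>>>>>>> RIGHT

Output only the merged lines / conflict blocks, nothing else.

Answer: alpha
golf
hotel
charlie
delta
charlie
alpha
hotel

Derivation:
Final LEFT:  [golf, delta, golf, charlie, delta, charlie, alpha, hotel]
Final RIGHT: [alpha, golf, hotel, charlie, charlie, charlie, alpha, hotel]
i=0: L=golf=BASE, R=alpha -> take RIGHT -> alpha
i=1: L=delta=BASE, R=golf -> take RIGHT -> golf
i=2: L=golf=BASE, R=hotel -> take RIGHT -> hotel
i=3: L=charlie R=charlie -> agree -> charlie
i=4: L=delta, R=charlie=BASE -> take LEFT -> delta
i=5: L=charlie R=charlie -> agree -> charlie
i=6: L=alpha R=alpha -> agree -> alpha
i=7: L=hotel R=hotel -> agree -> hotel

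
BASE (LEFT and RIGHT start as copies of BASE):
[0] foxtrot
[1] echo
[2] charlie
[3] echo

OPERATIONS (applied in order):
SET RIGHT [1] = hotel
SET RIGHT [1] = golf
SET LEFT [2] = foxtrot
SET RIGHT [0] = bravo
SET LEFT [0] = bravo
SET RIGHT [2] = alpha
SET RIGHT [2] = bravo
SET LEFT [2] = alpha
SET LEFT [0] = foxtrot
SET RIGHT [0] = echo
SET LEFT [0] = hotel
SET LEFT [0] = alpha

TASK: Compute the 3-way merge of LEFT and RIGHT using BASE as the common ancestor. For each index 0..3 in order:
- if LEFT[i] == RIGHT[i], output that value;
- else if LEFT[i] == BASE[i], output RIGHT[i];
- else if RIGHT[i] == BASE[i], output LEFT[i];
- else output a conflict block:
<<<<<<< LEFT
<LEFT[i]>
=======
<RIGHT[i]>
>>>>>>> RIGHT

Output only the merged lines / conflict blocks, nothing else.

Final LEFT:  [alpha, echo, alpha, echo]
Final RIGHT: [echo, golf, bravo, echo]
i=0: BASE=foxtrot L=alpha R=echo all differ -> CONFLICT
i=1: L=echo=BASE, R=golf -> take RIGHT -> golf
i=2: BASE=charlie L=alpha R=bravo all differ -> CONFLICT
i=3: L=echo R=echo -> agree -> echo

Answer: <<<<<<< LEFT
alpha
=======
echo
>>>>>>> RIGHT
golf
<<<<<<< LEFT
alpha
=======
bravo
>>>>>>> RIGHT
echo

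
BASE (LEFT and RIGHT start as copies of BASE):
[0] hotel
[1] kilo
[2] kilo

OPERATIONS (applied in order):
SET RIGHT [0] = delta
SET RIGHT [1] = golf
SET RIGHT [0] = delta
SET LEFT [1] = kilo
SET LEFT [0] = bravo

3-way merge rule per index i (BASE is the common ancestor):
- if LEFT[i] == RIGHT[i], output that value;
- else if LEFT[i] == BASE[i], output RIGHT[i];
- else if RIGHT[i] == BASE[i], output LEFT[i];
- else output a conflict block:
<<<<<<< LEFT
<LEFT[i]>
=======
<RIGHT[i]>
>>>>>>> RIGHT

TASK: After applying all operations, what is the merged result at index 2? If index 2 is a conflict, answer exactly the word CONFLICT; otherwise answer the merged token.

Final LEFT:  [bravo, kilo, kilo]
Final RIGHT: [delta, golf, kilo]
i=0: BASE=hotel L=bravo R=delta all differ -> CONFLICT
i=1: L=kilo=BASE, R=golf -> take RIGHT -> golf
i=2: L=kilo R=kilo -> agree -> kilo
Index 2 -> kilo

Answer: kilo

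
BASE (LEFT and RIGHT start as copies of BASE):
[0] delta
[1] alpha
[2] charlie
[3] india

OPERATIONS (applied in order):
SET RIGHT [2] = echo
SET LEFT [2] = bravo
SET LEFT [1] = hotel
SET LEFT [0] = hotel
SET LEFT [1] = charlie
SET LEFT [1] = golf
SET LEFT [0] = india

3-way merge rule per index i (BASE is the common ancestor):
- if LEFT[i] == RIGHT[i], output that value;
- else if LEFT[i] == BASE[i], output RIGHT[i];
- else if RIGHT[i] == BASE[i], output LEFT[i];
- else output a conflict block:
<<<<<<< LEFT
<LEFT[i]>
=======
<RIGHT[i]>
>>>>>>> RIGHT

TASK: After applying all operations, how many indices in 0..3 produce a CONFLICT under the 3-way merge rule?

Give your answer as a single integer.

Final LEFT:  [india, golf, bravo, india]
Final RIGHT: [delta, alpha, echo, india]
i=0: L=india, R=delta=BASE -> take LEFT -> india
i=1: L=golf, R=alpha=BASE -> take LEFT -> golf
i=2: BASE=charlie L=bravo R=echo all differ -> CONFLICT
i=3: L=india R=india -> agree -> india
Conflict count: 1

Answer: 1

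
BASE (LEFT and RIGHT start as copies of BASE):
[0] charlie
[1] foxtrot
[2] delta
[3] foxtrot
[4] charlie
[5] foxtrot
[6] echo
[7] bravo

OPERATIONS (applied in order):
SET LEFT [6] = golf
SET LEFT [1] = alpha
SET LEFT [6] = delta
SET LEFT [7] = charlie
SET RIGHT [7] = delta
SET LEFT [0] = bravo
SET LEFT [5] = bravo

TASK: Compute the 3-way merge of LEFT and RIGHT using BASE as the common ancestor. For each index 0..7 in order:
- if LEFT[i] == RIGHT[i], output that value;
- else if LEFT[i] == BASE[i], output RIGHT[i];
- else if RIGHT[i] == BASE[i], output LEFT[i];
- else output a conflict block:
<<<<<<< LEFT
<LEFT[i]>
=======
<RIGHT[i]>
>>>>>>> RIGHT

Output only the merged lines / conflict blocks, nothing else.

Final LEFT:  [bravo, alpha, delta, foxtrot, charlie, bravo, delta, charlie]
Final RIGHT: [charlie, foxtrot, delta, foxtrot, charlie, foxtrot, echo, delta]
i=0: L=bravo, R=charlie=BASE -> take LEFT -> bravo
i=1: L=alpha, R=foxtrot=BASE -> take LEFT -> alpha
i=2: L=delta R=delta -> agree -> delta
i=3: L=foxtrot R=foxtrot -> agree -> foxtrot
i=4: L=charlie R=charlie -> agree -> charlie
i=5: L=bravo, R=foxtrot=BASE -> take LEFT -> bravo
i=6: L=delta, R=echo=BASE -> take LEFT -> delta
i=7: BASE=bravo L=charlie R=delta all differ -> CONFLICT

Answer: bravo
alpha
delta
foxtrot
charlie
bravo
delta
<<<<<<< LEFT
charlie
=======
delta
>>>>>>> RIGHT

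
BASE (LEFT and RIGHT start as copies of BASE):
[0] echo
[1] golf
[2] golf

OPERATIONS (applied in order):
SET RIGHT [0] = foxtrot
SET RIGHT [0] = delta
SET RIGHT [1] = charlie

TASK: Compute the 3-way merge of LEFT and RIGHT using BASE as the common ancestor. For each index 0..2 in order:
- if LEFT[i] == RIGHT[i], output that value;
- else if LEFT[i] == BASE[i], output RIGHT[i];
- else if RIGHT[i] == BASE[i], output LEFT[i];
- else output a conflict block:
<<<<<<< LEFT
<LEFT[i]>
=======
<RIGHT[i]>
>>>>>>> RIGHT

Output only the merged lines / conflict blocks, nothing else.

Final LEFT:  [echo, golf, golf]
Final RIGHT: [delta, charlie, golf]
i=0: L=echo=BASE, R=delta -> take RIGHT -> delta
i=1: L=golf=BASE, R=charlie -> take RIGHT -> charlie
i=2: L=golf R=golf -> agree -> golf

Answer: delta
charlie
golf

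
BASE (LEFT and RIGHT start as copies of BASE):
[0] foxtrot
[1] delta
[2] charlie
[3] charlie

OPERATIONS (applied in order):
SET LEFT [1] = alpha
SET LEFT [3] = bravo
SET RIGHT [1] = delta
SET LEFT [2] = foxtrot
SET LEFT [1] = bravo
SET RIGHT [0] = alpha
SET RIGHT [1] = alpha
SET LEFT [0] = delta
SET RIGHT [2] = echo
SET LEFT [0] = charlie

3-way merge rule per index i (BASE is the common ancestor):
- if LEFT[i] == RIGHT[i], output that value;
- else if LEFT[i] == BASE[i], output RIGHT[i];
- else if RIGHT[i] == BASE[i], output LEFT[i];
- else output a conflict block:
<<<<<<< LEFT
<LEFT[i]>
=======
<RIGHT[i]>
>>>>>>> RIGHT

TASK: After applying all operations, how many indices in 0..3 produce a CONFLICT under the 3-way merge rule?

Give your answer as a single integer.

Final LEFT:  [charlie, bravo, foxtrot, bravo]
Final RIGHT: [alpha, alpha, echo, charlie]
i=0: BASE=foxtrot L=charlie R=alpha all differ -> CONFLICT
i=1: BASE=delta L=bravo R=alpha all differ -> CONFLICT
i=2: BASE=charlie L=foxtrot R=echo all differ -> CONFLICT
i=3: L=bravo, R=charlie=BASE -> take LEFT -> bravo
Conflict count: 3

Answer: 3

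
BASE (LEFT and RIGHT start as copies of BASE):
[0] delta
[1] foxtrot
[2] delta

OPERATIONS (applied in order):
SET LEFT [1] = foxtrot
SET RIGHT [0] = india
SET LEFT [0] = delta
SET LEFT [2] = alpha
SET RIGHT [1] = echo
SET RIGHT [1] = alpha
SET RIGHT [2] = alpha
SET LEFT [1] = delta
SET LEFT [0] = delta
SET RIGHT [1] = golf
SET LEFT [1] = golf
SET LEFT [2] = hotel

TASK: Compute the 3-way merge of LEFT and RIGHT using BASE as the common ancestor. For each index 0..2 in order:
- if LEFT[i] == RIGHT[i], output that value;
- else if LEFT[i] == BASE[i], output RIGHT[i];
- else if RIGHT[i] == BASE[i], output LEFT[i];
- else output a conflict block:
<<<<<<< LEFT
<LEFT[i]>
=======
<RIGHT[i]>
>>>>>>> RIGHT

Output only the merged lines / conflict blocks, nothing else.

Final LEFT:  [delta, golf, hotel]
Final RIGHT: [india, golf, alpha]
i=0: L=delta=BASE, R=india -> take RIGHT -> india
i=1: L=golf R=golf -> agree -> golf
i=2: BASE=delta L=hotel R=alpha all differ -> CONFLICT

Answer: india
golf
<<<<<<< LEFT
hotel
=======
alpha
>>>>>>> RIGHT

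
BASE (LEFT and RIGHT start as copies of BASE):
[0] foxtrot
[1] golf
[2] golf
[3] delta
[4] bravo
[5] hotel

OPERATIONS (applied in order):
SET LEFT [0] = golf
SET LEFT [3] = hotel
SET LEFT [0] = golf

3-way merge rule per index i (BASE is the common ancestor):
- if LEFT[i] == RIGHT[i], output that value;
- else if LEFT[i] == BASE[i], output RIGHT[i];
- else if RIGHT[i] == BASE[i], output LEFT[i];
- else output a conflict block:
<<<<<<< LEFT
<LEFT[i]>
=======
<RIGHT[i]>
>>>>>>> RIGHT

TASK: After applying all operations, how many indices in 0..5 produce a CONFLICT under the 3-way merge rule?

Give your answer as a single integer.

Answer: 0

Derivation:
Final LEFT:  [golf, golf, golf, hotel, bravo, hotel]
Final RIGHT: [foxtrot, golf, golf, delta, bravo, hotel]
i=0: L=golf, R=foxtrot=BASE -> take LEFT -> golf
i=1: L=golf R=golf -> agree -> golf
i=2: L=golf R=golf -> agree -> golf
i=3: L=hotel, R=delta=BASE -> take LEFT -> hotel
i=4: L=bravo R=bravo -> agree -> bravo
i=5: L=hotel R=hotel -> agree -> hotel
Conflict count: 0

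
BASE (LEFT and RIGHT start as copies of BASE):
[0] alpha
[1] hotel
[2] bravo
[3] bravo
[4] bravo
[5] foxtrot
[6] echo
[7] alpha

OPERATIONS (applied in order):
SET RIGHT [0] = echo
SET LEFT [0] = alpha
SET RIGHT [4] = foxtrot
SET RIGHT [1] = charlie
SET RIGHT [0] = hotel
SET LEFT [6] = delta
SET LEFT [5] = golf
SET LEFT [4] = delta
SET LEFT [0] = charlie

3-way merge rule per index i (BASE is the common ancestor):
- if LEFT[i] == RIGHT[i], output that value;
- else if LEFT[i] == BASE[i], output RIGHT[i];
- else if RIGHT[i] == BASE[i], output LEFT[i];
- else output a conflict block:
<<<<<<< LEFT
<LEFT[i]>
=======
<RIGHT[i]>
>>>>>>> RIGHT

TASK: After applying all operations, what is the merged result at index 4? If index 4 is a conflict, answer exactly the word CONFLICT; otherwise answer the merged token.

Final LEFT:  [charlie, hotel, bravo, bravo, delta, golf, delta, alpha]
Final RIGHT: [hotel, charlie, bravo, bravo, foxtrot, foxtrot, echo, alpha]
i=0: BASE=alpha L=charlie R=hotel all differ -> CONFLICT
i=1: L=hotel=BASE, R=charlie -> take RIGHT -> charlie
i=2: L=bravo R=bravo -> agree -> bravo
i=3: L=bravo R=bravo -> agree -> bravo
i=4: BASE=bravo L=delta R=foxtrot all differ -> CONFLICT
i=5: L=golf, R=foxtrot=BASE -> take LEFT -> golf
i=6: L=delta, R=echo=BASE -> take LEFT -> delta
i=7: L=alpha R=alpha -> agree -> alpha
Index 4 -> CONFLICT

Answer: CONFLICT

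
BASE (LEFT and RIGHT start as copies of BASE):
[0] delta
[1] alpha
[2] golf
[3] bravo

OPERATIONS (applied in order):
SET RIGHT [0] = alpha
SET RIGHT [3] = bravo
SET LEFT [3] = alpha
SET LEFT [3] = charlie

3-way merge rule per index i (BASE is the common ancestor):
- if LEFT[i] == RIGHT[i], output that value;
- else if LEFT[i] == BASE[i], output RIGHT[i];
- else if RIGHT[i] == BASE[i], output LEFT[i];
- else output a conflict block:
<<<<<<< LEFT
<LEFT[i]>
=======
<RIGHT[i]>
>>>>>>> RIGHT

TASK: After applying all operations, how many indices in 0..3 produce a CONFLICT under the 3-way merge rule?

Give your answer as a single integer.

Answer: 0

Derivation:
Final LEFT:  [delta, alpha, golf, charlie]
Final RIGHT: [alpha, alpha, golf, bravo]
i=0: L=delta=BASE, R=alpha -> take RIGHT -> alpha
i=1: L=alpha R=alpha -> agree -> alpha
i=2: L=golf R=golf -> agree -> golf
i=3: L=charlie, R=bravo=BASE -> take LEFT -> charlie
Conflict count: 0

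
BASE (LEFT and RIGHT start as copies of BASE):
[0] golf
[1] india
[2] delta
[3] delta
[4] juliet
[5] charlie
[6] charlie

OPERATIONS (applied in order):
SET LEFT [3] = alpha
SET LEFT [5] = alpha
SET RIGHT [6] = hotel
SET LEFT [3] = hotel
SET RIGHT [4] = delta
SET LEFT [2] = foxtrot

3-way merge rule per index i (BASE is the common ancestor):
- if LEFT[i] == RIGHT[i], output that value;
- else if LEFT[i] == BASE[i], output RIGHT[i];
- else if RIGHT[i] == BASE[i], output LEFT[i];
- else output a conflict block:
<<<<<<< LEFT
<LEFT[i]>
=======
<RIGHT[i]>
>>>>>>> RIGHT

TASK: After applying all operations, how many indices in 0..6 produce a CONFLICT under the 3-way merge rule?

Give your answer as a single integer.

Final LEFT:  [golf, india, foxtrot, hotel, juliet, alpha, charlie]
Final RIGHT: [golf, india, delta, delta, delta, charlie, hotel]
i=0: L=golf R=golf -> agree -> golf
i=1: L=india R=india -> agree -> india
i=2: L=foxtrot, R=delta=BASE -> take LEFT -> foxtrot
i=3: L=hotel, R=delta=BASE -> take LEFT -> hotel
i=4: L=juliet=BASE, R=delta -> take RIGHT -> delta
i=5: L=alpha, R=charlie=BASE -> take LEFT -> alpha
i=6: L=charlie=BASE, R=hotel -> take RIGHT -> hotel
Conflict count: 0

Answer: 0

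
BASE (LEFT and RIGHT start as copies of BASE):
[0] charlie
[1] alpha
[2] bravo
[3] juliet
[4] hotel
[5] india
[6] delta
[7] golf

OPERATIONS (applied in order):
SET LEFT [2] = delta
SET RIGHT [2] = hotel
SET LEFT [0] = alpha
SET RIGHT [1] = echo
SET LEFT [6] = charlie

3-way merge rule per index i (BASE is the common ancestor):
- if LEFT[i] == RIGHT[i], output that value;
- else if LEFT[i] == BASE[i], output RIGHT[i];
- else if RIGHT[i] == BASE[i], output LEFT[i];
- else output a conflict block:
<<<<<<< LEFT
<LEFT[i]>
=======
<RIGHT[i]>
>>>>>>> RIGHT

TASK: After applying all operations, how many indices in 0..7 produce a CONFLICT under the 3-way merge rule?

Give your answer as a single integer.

Final LEFT:  [alpha, alpha, delta, juliet, hotel, india, charlie, golf]
Final RIGHT: [charlie, echo, hotel, juliet, hotel, india, delta, golf]
i=0: L=alpha, R=charlie=BASE -> take LEFT -> alpha
i=1: L=alpha=BASE, R=echo -> take RIGHT -> echo
i=2: BASE=bravo L=delta R=hotel all differ -> CONFLICT
i=3: L=juliet R=juliet -> agree -> juliet
i=4: L=hotel R=hotel -> agree -> hotel
i=5: L=india R=india -> agree -> india
i=6: L=charlie, R=delta=BASE -> take LEFT -> charlie
i=7: L=golf R=golf -> agree -> golf
Conflict count: 1

Answer: 1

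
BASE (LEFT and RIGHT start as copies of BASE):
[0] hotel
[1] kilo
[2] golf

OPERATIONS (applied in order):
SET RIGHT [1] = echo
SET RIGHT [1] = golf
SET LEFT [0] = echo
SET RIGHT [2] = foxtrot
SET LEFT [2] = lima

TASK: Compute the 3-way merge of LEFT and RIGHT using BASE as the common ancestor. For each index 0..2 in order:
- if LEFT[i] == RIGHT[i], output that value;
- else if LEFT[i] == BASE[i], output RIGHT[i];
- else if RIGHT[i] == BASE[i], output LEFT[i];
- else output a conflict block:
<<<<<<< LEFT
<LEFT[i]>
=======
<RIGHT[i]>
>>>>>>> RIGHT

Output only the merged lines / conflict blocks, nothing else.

Final LEFT:  [echo, kilo, lima]
Final RIGHT: [hotel, golf, foxtrot]
i=0: L=echo, R=hotel=BASE -> take LEFT -> echo
i=1: L=kilo=BASE, R=golf -> take RIGHT -> golf
i=2: BASE=golf L=lima R=foxtrot all differ -> CONFLICT

Answer: echo
golf
<<<<<<< LEFT
lima
=======
foxtrot
>>>>>>> RIGHT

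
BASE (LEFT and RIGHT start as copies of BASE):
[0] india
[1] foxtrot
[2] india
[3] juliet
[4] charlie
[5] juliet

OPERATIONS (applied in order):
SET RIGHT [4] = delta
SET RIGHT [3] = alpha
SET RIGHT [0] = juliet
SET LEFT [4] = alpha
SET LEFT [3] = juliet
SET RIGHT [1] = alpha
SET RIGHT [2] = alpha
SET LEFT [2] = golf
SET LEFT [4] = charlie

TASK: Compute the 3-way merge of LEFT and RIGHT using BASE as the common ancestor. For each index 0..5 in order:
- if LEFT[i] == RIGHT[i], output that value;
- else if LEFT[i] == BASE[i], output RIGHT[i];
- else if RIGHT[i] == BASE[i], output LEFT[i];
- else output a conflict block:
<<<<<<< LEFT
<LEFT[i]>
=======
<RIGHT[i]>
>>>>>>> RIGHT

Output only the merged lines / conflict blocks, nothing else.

Answer: juliet
alpha
<<<<<<< LEFT
golf
=======
alpha
>>>>>>> RIGHT
alpha
delta
juliet

Derivation:
Final LEFT:  [india, foxtrot, golf, juliet, charlie, juliet]
Final RIGHT: [juliet, alpha, alpha, alpha, delta, juliet]
i=0: L=india=BASE, R=juliet -> take RIGHT -> juliet
i=1: L=foxtrot=BASE, R=alpha -> take RIGHT -> alpha
i=2: BASE=india L=golf R=alpha all differ -> CONFLICT
i=3: L=juliet=BASE, R=alpha -> take RIGHT -> alpha
i=4: L=charlie=BASE, R=delta -> take RIGHT -> delta
i=5: L=juliet R=juliet -> agree -> juliet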